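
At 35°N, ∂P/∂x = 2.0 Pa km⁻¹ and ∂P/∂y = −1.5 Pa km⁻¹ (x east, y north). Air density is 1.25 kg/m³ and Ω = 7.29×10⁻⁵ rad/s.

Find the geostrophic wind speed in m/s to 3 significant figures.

Coriolis parameter at 35°N:
f = 2Ω sin φ = 2 × 7.29×10⁻⁵ × sin 35° = 8.36×10⁻⁵ s⁻¹
Component geostrophic relations (x east, y north):
u_g = −(1/(fρ)) ∂P/∂y,  v_g = (1/(fρ)) ∂P/∂x
u_g = −(−1.5×10⁻³)/(8.36×10⁻⁵ × 1.25) = 14.3 m/s;  v_g = (2.0×10⁻³)/(8.36×10⁻⁵ × 1.25) = 19.1 m/s
|V_g| = √(u_g² + v_g²) = 23.9 m/s

23.9 m/s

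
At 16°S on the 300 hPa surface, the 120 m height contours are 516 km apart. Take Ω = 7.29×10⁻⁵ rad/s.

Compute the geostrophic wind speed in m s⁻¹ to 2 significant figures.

57 m s⁻¹

Coriolis parameter at 16°S:
f = 2Ω sin φ = 2 × 7.29×10⁻⁵ × sin 16° = 4.02×10⁻⁵ s⁻¹
Height gradient: |∂Z/∂n| = 120 m / 516000 m = 2.33×10⁻⁴
On a pressure surface, geostrophic balance gives V_g = (g/f)|∂Z/∂n|:
V_g = 9.81 × 2.33×10⁻⁴ / 4.02×10⁻⁵ = 56.8 m/s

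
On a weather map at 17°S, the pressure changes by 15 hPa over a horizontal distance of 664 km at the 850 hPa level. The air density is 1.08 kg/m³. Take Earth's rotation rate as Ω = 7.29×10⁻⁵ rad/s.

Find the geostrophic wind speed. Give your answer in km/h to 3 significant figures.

177 km/h

Coriolis parameter at 17°S:
f = 2Ω sin φ = 2 × 7.29×10⁻⁵ × sin 17° = 4.26×10⁻⁵ s⁻¹
Pressure gradient: |∂P/∂n| = 1500 Pa / 664000 m = 2.26×10⁻³ Pa/m
Geostrophic balance (pressure-gradient force = Coriolis force):
V_g = (1/(fρ)) |∂P/∂n| = 2.26×10⁻³ / (4.26×10⁻⁵ × 1.08) = 49.1 m/s
Converting: 49.1 m/s × 3.6 = 177 km/h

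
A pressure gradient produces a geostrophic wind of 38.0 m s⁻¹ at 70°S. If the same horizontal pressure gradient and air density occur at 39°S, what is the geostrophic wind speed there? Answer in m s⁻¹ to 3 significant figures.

56.7 m s⁻¹

With the same pressure gradient and density, V_g ∝ 1/f ∝ 1/sin φ.
V₂ = V₁ · sin φ₁ / sin φ₂ = 38.0 × sin 70° / sin 39°
V₂ = 38.0 × 0.9397/0.6293 = 56.7 m s⁻¹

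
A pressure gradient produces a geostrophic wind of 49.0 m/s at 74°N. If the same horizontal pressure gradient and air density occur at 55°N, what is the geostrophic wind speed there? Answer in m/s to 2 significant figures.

With the same pressure gradient and density, V_g ∝ 1/f ∝ 1/sin φ.
V₂ = V₁ · sin φ₁ / sin φ₂ = 49.0 × sin 74° / sin 55°
V₂ = 49.0 × 0.9613/0.8192 = 58 m/s

58 m/s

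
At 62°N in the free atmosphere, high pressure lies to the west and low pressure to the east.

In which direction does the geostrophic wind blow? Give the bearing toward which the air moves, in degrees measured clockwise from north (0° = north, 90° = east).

180°

The pressure-gradient force points toward the east (bearing 090°).
Geostrophic balance: in the Northern Hemisphere the Coriolis force deflects motion to the right, so the geostrophic wind blows 90° to the right of the pressure-gradient force (low pressure on the left).
Rotating 090° by 90° clockwise gives 180° — the wind blows toward the south.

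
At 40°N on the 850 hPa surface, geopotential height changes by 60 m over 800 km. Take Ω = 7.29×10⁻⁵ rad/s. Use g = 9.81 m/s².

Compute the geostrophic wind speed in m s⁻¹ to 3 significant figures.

Coriolis parameter at 40°N:
f = 2Ω sin φ = 2 × 7.29×10⁻⁵ × sin 40° = 9.37×10⁻⁵ s⁻¹
Height gradient: |∂Z/∂n| = 60 m / 800000 m = 7.50×10⁻⁵
On a pressure surface, geostrophic balance gives V_g = (g/f)|∂Z/∂n|:
V_g = 9.81 × 7.50×10⁻⁵ / 9.37×10⁻⁵ = 7.85 m/s

7.85 m s⁻¹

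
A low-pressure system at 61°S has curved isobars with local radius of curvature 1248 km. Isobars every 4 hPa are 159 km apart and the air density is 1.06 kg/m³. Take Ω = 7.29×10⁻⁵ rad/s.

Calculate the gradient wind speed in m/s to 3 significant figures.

Coriolis parameter at 61°S:
f = 2Ω sin φ = 2 × 7.29×10⁻⁵ × sin 61° = 1.28×10⁻⁴ s⁻¹
Pressure gradient: |∂P/∂n| = 400 Pa / 159000 m = 2.52×10⁻³ Pa/m
Geostrophic speed: V_g = |∂P/∂n|/(fρ) = 2.52×10⁻³/(1.28×10⁻⁴ × 1.06) = 18.6 m/s
Around a low, centrifugal force acts outward with Coriolis, so pressure-gradient force balances both:
(1/ρ)|∂P/∂n| = fV + V²/R  →  V² + fR·V − fR·V_g = 0
With fR = 1.28×10⁻⁴ × 1248×10³ m = 159 m/s:
V = [−fR + √((fR)² + 4 fR V_g)]/2 = [−159 + √(159² + 4×159×18.6)]/2 = 16.8 m/s
Subgeostrophic (V < V_g = 18.6 m/s), as expected around a low.

16.8 m/s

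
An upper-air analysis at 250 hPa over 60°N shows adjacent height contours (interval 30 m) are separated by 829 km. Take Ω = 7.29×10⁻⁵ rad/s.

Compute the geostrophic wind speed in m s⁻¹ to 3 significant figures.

2.81 m s⁻¹

Coriolis parameter at 60°N:
f = 2Ω sin φ = 2 × 7.29×10⁻⁵ × sin 60° = 1.26×10⁻⁴ s⁻¹
Height gradient: |∂Z/∂n| = 30 m / 829000 m = 3.62×10⁻⁵
On a pressure surface, geostrophic balance gives V_g = (g/f)|∂Z/∂n|:
V_g = 9.81 × 3.62×10⁻⁵ / 1.26×10⁻⁴ = 2.81 m/s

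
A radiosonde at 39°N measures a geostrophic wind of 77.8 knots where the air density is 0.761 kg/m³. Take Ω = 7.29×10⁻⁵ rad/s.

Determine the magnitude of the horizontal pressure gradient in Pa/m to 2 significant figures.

Coriolis parameter at 39°N:
f = 2Ω sin φ = 2 × 7.29×10⁻⁵ × sin 39° = 9.18×10⁻⁵ s⁻¹
Wind speed in SI: 77.8 knots = 40.0 m/s
Geostrophic balance rearranged: |∂P/∂n| = f ρ V_g
|∂P/∂n| = 9.18×10⁻⁵ × 0.761 × 40.0 = 2.79×10⁻³ Pa/m

2.8×10⁻³ Pa/m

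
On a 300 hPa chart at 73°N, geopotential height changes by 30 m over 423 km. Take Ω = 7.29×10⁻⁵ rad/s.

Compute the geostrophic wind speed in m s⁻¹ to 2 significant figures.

5.0 m s⁻¹

Coriolis parameter at 73°N:
f = 2Ω sin φ = 2 × 7.29×10⁻⁵ × sin 73° = 1.39×10⁻⁴ s⁻¹
Height gradient: |∂Z/∂n| = 30 m / 423000 m = 7.09×10⁻⁵
On a pressure surface, geostrophic balance gives V_g = (g/f)|∂Z/∂n|:
V_g = 9.81 × 7.09×10⁻⁵ / 1.39×10⁻⁴ = 4.99 m/s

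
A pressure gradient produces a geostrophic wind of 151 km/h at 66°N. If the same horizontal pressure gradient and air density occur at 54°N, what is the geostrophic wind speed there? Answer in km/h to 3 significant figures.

With the same pressure gradient and density, V_g ∝ 1/f ∝ 1/sin φ.
V₂ = V₁ · sin φ₁ / sin φ₂ = 151 × sin 66° / sin 54°
V₂ = 151 × 0.9135/0.8090 = 171 km/h

171 km/h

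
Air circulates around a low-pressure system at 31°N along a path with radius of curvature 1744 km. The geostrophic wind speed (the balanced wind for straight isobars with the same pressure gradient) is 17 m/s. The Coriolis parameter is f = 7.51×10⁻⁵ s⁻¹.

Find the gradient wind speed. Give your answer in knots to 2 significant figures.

30 knots

Around a low, centrifugal force acts outward with Coriolis, so pressure-gradient force balances both:
(1/ρ)|∂P/∂n| = fV + V²/R  →  V² + fR·V − fR·V_g = 0
With fR = 7.51×10⁻⁵ × 1744×10³ m = 131 m/s:
V = [−fR + √((fR)² + 4 fR V_g)]/2 = [−131 + √(131² + 4×131×17)]/2 = 15.2 m/s
Subgeostrophic (V < V_g = 17 m/s), as expected around a low.
Converting: 15.2 m/s × 1.944 = 30 knots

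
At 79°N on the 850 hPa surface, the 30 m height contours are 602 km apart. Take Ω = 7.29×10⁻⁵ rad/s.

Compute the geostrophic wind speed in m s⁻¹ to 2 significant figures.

3.4 m s⁻¹

Coriolis parameter at 79°N:
f = 2Ω sin φ = 2 × 7.29×10⁻⁵ × sin 79° = 1.43×10⁻⁴ s⁻¹
Height gradient: |∂Z/∂n| = 30 m / 602000 m = 4.98×10⁻⁵
On a pressure surface, geostrophic balance gives V_g = (g/f)|∂Z/∂n|:
V_g = 9.81 × 4.98×10⁻⁵ / 1.43×10⁻⁴ = 3.42 m/s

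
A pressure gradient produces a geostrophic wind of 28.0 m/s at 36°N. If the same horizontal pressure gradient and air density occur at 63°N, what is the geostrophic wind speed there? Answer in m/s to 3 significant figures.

With the same pressure gradient and density, V_g ∝ 1/f ∝ 1/sin φ.
V₂ = V₁ · sin φ₁ / sin φ₂ = 28.0 × sin 36° / sin 63°
V₂ = 28.0 × 0.5878/0.8910 = 18.5 m/s

18.5 m/s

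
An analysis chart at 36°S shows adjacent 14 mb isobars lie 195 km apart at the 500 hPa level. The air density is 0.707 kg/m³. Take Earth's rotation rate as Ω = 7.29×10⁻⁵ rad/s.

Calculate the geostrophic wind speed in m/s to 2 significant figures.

120 m/s

Coriolis parameter at 36°S:
f = 2Ω sin φ = 2 × 7.29×10⁻⁵ × sin 36° = 8.57×10⁻⁵ s⁻¹
Pressure gradient: |∂P/∂n| = 1400 Pa / 195000 m = 7.18×10⁻³ Pa/m
Geostrophic balance (pressure-gradient force = Coriolis force):
V_g = (1/(fρ)) |∂P/∂n| = 7.18×10⁻³ / (8.57×10⁻⁵ × 0.707) = 118 m/s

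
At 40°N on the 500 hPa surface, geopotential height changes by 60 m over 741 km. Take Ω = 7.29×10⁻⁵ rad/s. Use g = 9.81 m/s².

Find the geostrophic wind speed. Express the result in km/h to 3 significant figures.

Coriolis parameter at 40°N:
f = 2Ω sin φ = 2 × 7.29×10⁻⁵ × sin 40° = 9.37×10⁻⁵ s⁻¹
Height gradient: |∂Z/∂n| = 60 m / 741000 m = 8.10×10⁻⁵
On a pressure surface, geostrophic balance gives V_g = (g/f)|∂Z/∂n|:
V_g = 9.81 × 8.10×10⁻⁵ / 9.37×10⁻⁵ = 8.48 m/s
Converting: 8.48 m/s × 3.6 = 30.5 km/h

30.5 km/h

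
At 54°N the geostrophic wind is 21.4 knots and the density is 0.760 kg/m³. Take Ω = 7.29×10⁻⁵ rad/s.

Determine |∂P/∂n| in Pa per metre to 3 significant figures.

9.87×10⁻⁴ Pa/m

Coriolis parameter at 54°N:
f = 2Ω sin φ = 2 × 7.29×10⁻⁵ × sin 54° = 1.18×10⁻⁴ s⁻¹
Wind speed in SI: 21.4 knots = 11.0 m/s
Geostrophic balance rearranged: |∂P/∂n| = f ρ V_g
|∂P/∂n| = 1.18×10⁻⁴ × 0.760 × 11.0 = 9.87×10⁻⁴ Pa/m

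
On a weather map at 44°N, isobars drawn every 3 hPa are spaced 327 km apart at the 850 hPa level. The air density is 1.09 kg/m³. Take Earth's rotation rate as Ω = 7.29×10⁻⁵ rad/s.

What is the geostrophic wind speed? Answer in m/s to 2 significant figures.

8.3 m/s

Coriolis parameter at 44°N:
f = 2Ω sin φ = 2 × 7.29×10⁻⁵ × sin 44° = 1.01×10⁻⁴ s⁻¹
Pressure gradient: |∂P/∂n| = 300 Pa / 327000 m = 9.17×10⁻⁴ Pa/m
Geostrophic balance (pressure-gradient force = Coriolis force):
V_g = (1/(fρ)) |∂P/∂n| = 9.17×10⁻⁴ / (1.01×10⁻⁴ × 1.09) = 8.31 m/s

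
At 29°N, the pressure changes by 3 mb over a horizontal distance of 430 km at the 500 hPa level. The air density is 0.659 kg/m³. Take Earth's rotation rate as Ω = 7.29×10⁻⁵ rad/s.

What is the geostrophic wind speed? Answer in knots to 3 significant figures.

Coriolis parameter at 29°N:
f = 2Ω sin φ = 2 × 7.29×10⁻⁵ × sin 29° = 7.07×10⁻⁵ s⁻¹
Pressure gradient: |∂P/∂n| = 300 Pa / 430000 m = 6.98×10⁻⁴ Pa/m
Geostrophic balance (pressure-gradient force = Coriolis force):
V_g = (1/(fρ)) |∂P/∂n| = 6.98×10⁻⁴ / (7.07×10⁻⁵ × 0.659) = 15.0 m/s
Converting: 15.0 m/s × 1.944 = 29.1 knots

29.1 knots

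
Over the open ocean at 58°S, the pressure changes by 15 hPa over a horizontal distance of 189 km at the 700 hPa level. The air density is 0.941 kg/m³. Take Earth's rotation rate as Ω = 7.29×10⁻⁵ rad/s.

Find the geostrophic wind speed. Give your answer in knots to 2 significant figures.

Coriolis parameter at 58°S:
f = 2Ω sin φ = 2 × 7.29×10⁻⁵ × sin 58° = 1.24×10⁻⁴ s⁻¹
Pressure gradient: |∂P/∂n| = 1500 Pa / 189000 m = 7.94×10⁻³ Pa/m
Geostrophic balance (pressure-gradient force = Coriolis force):
V_g = (1/(fρ)) |∂P/∂n| = 7.94×10⁻³ / (1.24×10⁻⁴ × 0.941) = 68.2 m/s
Converting: 68.2 m/s × 1.944 = 130 knots

130 knots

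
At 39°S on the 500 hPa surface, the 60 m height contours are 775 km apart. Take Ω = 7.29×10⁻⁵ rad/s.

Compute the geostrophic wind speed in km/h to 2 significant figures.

30 km/h

Coriolis parameter at 39°S:
f = 2Ω sin φ = 2 × 7.29×10⁻⁵ × sin 39° = 9.18×10⁻⁵ s⁻¹
Height gradient: |∂Z/∂n| = 60 m / 775000 m = 7.74×10⁻⁵
On a pressure surface, geostrophic balance gives V_g = (g/f)|∂Z/∂n|:
V_g = 9.81 × 7.74×10⁻⁵ / 9.18×10⁻⁵ = 8.28 m/s
Converting: 8.28 m/s × 3.6 = 30 km/h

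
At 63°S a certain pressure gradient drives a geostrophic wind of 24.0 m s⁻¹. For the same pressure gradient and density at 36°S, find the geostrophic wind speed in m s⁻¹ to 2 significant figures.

36 m s⁻¹

With the same pressure gradient and density, V_g ∝ 1/f ∝ 1/sin φ.
V₂ = V₁ · sin φ₁ / sin φ₂ = 24.0 × sin 63° / sin 36°
V₂ = 24.0 × 0.8910/0.5878 = 36 m s⁻¹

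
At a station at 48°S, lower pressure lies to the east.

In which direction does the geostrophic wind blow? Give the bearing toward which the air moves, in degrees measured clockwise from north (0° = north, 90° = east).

000°

The pressure-gradient force points toward the east (bearing 090°).
Geostrophic balance: in the Southern Hemisphere the Coriolis force deflects motion to the left, so the geostrophic wind blows 90° to the left of the pressure-gradient force (low pressure on the right).
Rotating 090° by 90° counterclockwise gives 000° — the wind blows toward the north.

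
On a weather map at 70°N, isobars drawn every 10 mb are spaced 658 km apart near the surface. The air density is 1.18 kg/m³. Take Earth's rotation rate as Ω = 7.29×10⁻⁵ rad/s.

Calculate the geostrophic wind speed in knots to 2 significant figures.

Coriolis parameter at 70°N:
f = 2Ω sin φ = 2 × 7.29×10⁻⁵ × sin 70° = 1.37×10⁻⁴ s⁻¹
Pressure gradient: |∂P/∂n| = 1000 Pa / 658000 m = 1.52×10⁻³ Pa/m
Geostrophic balance (pressure-gradient force = Coriolis force):
V_g = (1/(fρ)) |∂P/∂n| = 1.52×10⁻³ / (1.37×10⁻⁴ × 1.18) = 9.40 m/s
Converting: 9.40 m/s × 1.944 = 18 knots

18 knots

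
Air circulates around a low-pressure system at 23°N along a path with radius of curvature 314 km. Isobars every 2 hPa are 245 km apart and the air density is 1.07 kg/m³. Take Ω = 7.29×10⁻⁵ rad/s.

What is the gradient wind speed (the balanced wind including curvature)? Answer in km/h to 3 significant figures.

Coriolis parameter at 23°N:
f = 2Ω sin φ = 2 × 7.29×10⁻⁵ × sin 23° = 5.70×10⁻⁵ s⁻¹
Pressure gradient: |∂P/∂n| = 200 Pa / 245000 m = 8.16×10⁻⁴ Pa/m
Geostrophic speed: V_g = |∂P/∂n|/(fρ) = 8.16×10⁻⁴/(5.70×10⁻⁵ × 1.07) = 13.4 m/s
Around a low, centrifugal force acts outward with Coriolis, so pressure-gradient force balances both:
(1/ρ)|∂P/∂n| = fV + V²/R  →  V² + fR·V − fR·V_g = 0
With fR = 5.70×10⁻⁵ × 314×10³ m = 17.9 m/s:
V = [−fR + √((fR)² + 4 fR V_g)]/2 = [−17.9 + √(17.9² + 4×17.9×13.4)]/2 = 8.93 m/s
Subgeostrophic (V < V_g = 13.4 m/s), as expected around a low.
Converting: 8.93 m/s × 3.6 = 32.2 km/h

32.2 km/h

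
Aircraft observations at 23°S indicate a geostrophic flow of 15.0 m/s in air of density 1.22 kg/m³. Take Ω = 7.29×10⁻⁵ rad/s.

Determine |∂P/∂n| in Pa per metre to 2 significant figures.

1.0×10⁻³ Pa/m

Coriolis parameter at 23°S:
f = 2Ω sin φ = 2 × 7.29×10⁻⁵ × sin 23° = 5.70×10⁻⁵ s⁻¹
Geostrophic balance rearranged: |∂P/∂n| = f ρ V_g
|∂P/∂n| = 5.70×10⁻⁵ × 1.22 × 15.0 = 1.04×10⁻³ Pa/m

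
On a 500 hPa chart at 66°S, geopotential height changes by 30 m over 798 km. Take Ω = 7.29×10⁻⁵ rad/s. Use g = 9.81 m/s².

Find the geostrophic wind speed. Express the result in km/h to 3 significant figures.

9.97 km/h

Coriolis parameter at 66°S:
f = 2Ω sin φ = 2 × 7.29×10⁻⁵ × sin 66° = 1.33×10⁻⁴ s⁻¹
Height gradient: |∂Z/∂n| = 30 m / 798000 m = 3.76×10⁻⁵
On a pressure surface, geostrophic balance gives V_g = (g/f)|∂Z/∂n|:
V_g = 9.81 × 3.76×10⁻⁵ / 1.33×10⁻⁴ = 2.77 m/s
Converting: 2.77 m/s × 3.6 = 9.97 km/h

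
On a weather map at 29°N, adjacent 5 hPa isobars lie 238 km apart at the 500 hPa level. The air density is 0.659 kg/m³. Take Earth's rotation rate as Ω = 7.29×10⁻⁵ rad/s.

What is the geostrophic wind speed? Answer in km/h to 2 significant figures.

160 km/h

Coriolis parameter at 29°N:
f = 2Ω sin φ = 2 × 7.29×10⁻⁵ × sin 29° = 7.07×10⁻⁵ s⁻¹
Pressure gradient: |∂P/∂n| = 500 Pa / 238000 m = 2.10×10⁻³ Pa/m
Geostrophic balance (pressure-gradient force = Coriolis force):
V_g = (1/(fρ)) |∂P/∂n| = 2.10×10⁻³ / (7.07×10⁻⁵ × 0.659) = 45.1 m/s
Converting: 45.1 m/s × 3.6 = 160 km/h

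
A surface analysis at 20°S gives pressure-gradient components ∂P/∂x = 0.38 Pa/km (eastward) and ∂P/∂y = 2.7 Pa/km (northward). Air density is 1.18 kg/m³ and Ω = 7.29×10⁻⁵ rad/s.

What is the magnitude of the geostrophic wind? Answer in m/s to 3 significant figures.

Coriolis parameter at 20°S:
f = 2Ω sin φ = 2 × 7.29×10⁻⁵ × sin 20° = 4.99×10⁻⁵ s⁻¹
In the Southern Hemisphere f is negative: f = −4.99×10⁻⁵ s⁻¹.
Component geostrophic relations (x east, y north):
u_g = −(1/(fρ)) ∂P/∂y,  v_g = (1/(fρ)) ∂P/∂x
u_g = −(2.7×10⁻³)/(−4.99×10⁻⁵ × 1.18) = 45.9 m/s;  v_g = (0.38×10⁻³)/(−4.99×10⁻⁵ × 1.18) = −6.46 m/s
|V_g| = √(u_g² + v_g²) = 46.3 m/s

46.3 m/s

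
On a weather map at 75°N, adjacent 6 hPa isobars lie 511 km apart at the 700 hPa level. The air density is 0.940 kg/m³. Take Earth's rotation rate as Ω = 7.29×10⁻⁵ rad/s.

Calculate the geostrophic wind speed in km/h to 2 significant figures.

32 km/h

Coriolis parameter at 75°N:
f = 2Ω sin φ = 2 × 7.29×10⁻⁵ × sin 75° = 1.41×10⁻⁴ s⁻¹
Pressure gradient: |∂P/∂n| = 600 Pa / 511000 m = 1.17×10⁻³ Pa/m
Geostrophic balance (pressure-gradient force = Coriolis force):
V_g = (1/(fρ)) |∂P/∂n| = 1.17×10⁻³ / (1.41×10⁻⁴ × 0.940) = 8.87 m/s
Converting: 8.87 m/s × 3.6 = 32 km/h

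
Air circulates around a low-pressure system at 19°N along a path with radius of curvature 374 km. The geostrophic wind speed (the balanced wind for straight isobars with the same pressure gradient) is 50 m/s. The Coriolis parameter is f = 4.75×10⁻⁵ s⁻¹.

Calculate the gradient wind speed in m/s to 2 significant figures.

Around a low, centrifugal force acts outward with Coriolis, so pressure-gradient force balances both:
(1/ρ)|∂P/∂n| = fV + V²/R  →  V² + fR·V − fR·V_g = 0
With fR = 4.75×10⁻⁵ × 374×10³ m = 17.8 m/s:
V = [−fR + √((fR)² + 4 fR V_g)]/2 = [−17.8 + √(17.8² + 4×17.8×50)]/2 = 22.2 m/s
Subgeostrophic (V < V_g = 50 m/s), as expected around a low.

22 m/s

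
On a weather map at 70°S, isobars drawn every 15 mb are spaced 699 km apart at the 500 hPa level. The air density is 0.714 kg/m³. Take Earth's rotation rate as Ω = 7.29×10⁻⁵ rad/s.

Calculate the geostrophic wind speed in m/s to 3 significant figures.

21.9 m/s

Coriolis parameter at 70°S:
f = 2Ω sin φ = 2 × 7.29×10⁻⁵ × sin 70° = 1.37×10⁻⁴ s⁻¹
Pressure gradient: |∂P/∂n| = 1500 Pa / 699000 m = 2.15×10⁻³ Pa/m
Geostrophic balance (pressure-gradient force = Coriolis force):
V_g = (1/(fρ)) |∂P/∂n| = 2.15×10⁻³ / (1.37×10⁻⁴ × 0.714) = 21.9 m/s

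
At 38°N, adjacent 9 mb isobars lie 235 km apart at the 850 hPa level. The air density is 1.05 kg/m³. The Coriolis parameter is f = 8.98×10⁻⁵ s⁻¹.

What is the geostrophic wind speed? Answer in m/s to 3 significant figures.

Pressure gradient: |∂P/∂n| = 900 Pa / 235000 m = 3.83×10⁻³ Pa/m
Geostrophic balance (pressure-gradient force = Coriolis force):
V_g = (1/(fρ)) |∂P/∂n| = 3.83×10⁻³ / (8.98×10⁻⁵ × 1.05) = 40.6 m/s

40.6 m/s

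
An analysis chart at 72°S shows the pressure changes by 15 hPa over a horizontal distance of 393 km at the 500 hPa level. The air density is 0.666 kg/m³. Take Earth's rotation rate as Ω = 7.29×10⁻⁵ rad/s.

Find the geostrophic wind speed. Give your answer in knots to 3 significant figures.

Coriolis parameter at 72°S:
f = 2Ω sin φ = 2 × 7.29×10⁻⁵ × sin 72° = 1.39×10⁻⁴ s⁻¹
Pressure gradient: |∂P/∂n| = 1500 Pa / 393000 m = 3.82×10⁻³ Pa/m
Geostrophic balance (pressure-gradient force = Coriolis force):
V_g = (1/(fρ)) |∂P/∂n| = 3.82×10⁻³ / (1.39×10⁻⁴ × 0.666) = 41.3 m/s
Converting: 41.3 m/s × 1.944 = 80.3 knots

80.3 knots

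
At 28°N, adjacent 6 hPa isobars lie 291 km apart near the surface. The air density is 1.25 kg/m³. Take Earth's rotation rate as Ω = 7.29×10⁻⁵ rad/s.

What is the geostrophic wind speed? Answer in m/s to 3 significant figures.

24.1 m/s

Coriolis parameter at 28°N:
f = 2Ω sin φ = 2 × 7.29×10⁻⁵ × sin 28° = 6.84×10⁻⁵ s⁻¹
Pressure gradient: |∂P/∂n| = 600 Pa / 291000 m = 2.06×10⁻³ Pa/m
Geostrophic balance (pressure-gradient force = Coriolis force):
V_g = (1/(fρ)) |∂P/∂n| = 2.06×10⁻³ / (6.84×10⁻⁵ × 1.25) = 24.1 m/s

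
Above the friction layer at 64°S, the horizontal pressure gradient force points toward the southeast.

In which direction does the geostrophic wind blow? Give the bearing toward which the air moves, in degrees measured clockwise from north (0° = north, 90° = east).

045°

The pressure-gradient force points toward the southeast (bearing 135°).
Geostrophic balance: in the Southern Hemisphere the Coriolis force deflects motion to the left, so the geostrophic wind blows 90° to the left of the pressure-gradient force (low pressure on the right).
Rotating 135° by 90° counterclockwise gives 045° — the wind blows toward the northeast.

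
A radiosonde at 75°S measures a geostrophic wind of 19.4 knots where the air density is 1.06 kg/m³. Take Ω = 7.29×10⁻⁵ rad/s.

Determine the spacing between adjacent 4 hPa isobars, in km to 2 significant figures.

270 km

Coriolis parameter at 75°S:
f = 2Ω sin φ = 2 × 7.29×10⁻⁵ × sin 75° = 1.41×10⁻⁴ s⁻¹
Wind speed in SI: 19.4 knots = 9.98 m/s
Geostrophic balance rearranged: |∂P/∂n| = f ρ V_g
|∂P/∂n| = 1.41×10⁻⁴ × 1.06 × 9.98 = 1.49×10⁻³ Pa/m
Isobar spacing: Δn = ΔP/|∂P/∂n| = 400 Pa / 1.49×10⁻³ Pa/m = 268481 m ≈ 270 km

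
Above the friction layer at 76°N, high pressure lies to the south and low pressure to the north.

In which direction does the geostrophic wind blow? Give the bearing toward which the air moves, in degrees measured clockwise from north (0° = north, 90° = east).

The pressure-gradient force points toward the north (bearing 000°).
Geostrophic balance: in the Northern Hemisphere the Coriolis force deflects motion to the right, so the geostrophic wind blows 90° to the right of the pressure-gradient force (low pressure on the left).
Rotating 000° by 90° clockwise gives 090° — the wind blows toward the east.

090°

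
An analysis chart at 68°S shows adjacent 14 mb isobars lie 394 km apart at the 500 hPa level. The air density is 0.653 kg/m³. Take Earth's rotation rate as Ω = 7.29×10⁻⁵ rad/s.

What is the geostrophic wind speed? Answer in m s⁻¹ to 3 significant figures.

40.3 m s⁻¹

Coriolis parameter at 68°S:
f = 2Ω sin φ = 2 × 7.29×10⁻⁵ × sin 68° = 1.35×10⁻⁴ s⁻¹
Pressure gradient: |∂P/∂n| = 1400 Pa / 394000 m = 3.55×10⁻³ Pa/m
Geostrophic balance (pressure-gradient force = Coriolis force):
V_g = (1/(fρ)) |∂P/∂n| = 3.55×10⁻³ / (1.35×10⁻⁴ × 0.653) = 40.3 m/s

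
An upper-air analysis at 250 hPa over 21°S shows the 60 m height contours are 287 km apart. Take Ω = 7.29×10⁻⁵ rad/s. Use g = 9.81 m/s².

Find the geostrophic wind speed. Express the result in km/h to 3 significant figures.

Coriolis parameter at 21°S:
f = 2Ω sin φ = 2 × 7.29×10⁻⁵ × sin 21° = 5.23×10⁻⁵ s⁻¹
Height gradient: |∂Z/∂n| = 60 m / 287000 m = 2.09×10⁻⁴
On a pressure surface, geostrophic balance gives V_g = (g/f)|∂Z/∂n|:
V_g = 9.81 × 2.09×10⁻⁴ / 5.23×10⁻⁵ = 39.3 m/s
Converting: 39.3 m/s × 3.6 = 141 km/h

141 km/h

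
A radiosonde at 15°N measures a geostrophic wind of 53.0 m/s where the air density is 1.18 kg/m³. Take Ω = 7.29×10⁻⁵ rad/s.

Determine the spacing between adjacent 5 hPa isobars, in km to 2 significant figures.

210 km

Coriolis parameter at 15°N:
f = 2Ω sin φ = 2 × 7.29×10⁻⁵ × sin 15° = 3.77×10⁻⁵ s⁻¹
Geostrophic balance rearranged: |∂P/∂n| = f ρ V_g
|∂P/∂n| = 3.77×10⁻⁵ × 1.18 × 53.0 = 2.36×10⁻³ Pa/m
Isobar spacing: Δn = ΔP/|∂P/∂n| = 500 Pa / 2.36×10⁻³ Pa/m = 211865 m ≈ 210 km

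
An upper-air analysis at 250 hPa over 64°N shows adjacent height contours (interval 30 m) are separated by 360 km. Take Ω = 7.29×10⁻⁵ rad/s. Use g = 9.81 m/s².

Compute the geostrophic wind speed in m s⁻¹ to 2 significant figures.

Coriolis parameter at 64°N:
f = 2Ω sin φ = 2 × 7.29×10⁻⁵ × sin 64° = 1.31×10⁻⁴ s⁻¹
Height gradient: |∂Z/∂n| = 30 m / 360000 m = 8.33×10⁻⁵
On a pressure surface, geostrophic balance gives V_g = (g/f)|∂Z/∂n|:
V_g = 9.81 × 8.33×10⁻⁵ / 1.31×10⁻⁴ = 6.24 m/s

6.2 m s⁻¹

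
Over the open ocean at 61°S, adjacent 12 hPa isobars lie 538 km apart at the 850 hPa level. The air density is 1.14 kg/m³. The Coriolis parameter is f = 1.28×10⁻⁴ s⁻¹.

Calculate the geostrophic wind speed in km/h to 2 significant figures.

Pressure gradient: |∂P/∂n| = 1200 Pa / 538000 m = 2.23×10⁻³ Pa/m
Geostrophic balance (pressure-gradient force = Coriolis force):
V_g = (1/(fρ)) |∂P/∂n| = 2.23×10⁻³ / (1.28×10⁻⁴ × 1.14) = 15.3 m/s
Converting: 15.3 m/s × 3.6 = 55 km/h

55 km/h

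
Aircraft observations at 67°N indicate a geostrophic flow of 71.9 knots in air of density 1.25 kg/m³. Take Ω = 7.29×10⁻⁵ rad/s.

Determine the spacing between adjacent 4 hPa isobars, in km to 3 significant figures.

64.5 km

Coriolis parameter at 67°N:
f = 2Ω sin φ = 2 × 7.29×10⁻⁵ × sin 67° = 1.34×10⁻⁴ s⁻¹
Wind speed in SI: 71.9 knots = 37.0 m/s
Geostrophic balance rearranged: |∂P/∂n| = f ρ V_g
|∂P/∂n| = 1.34×10⁻⁴ × 1.25 × 37.0 = 6.21×10⁻³ Pa/m
Isobar spacing: Δn = ΔP/|∂P/∂n| = 400 Pa / 6.21×10⁻³ Pa/m = 64461 m ≈ 64.5 km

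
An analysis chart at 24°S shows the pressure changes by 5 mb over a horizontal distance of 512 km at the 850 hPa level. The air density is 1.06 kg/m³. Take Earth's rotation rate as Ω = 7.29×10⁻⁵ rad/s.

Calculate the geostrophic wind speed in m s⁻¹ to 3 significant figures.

Coriolis parameter at 24°S:
f = 2Ω sin φ = 2 × 7.29×10⁻⁵ × sin 24° = 5.93×10⁻⁵ s⁻¹
Pressure gradient: |∂P/∂n| = 500 Pa / 512000 m = 9.77×10⁻⁴ Pa/m
Geostrophic balance (pressure-gradient force = Coriolis force):
V_g = (1/(fρ)) |∂P/∂n| = 9.77×10⁻⁴ / (5.93×10⁻⁵ × 1.06) = 15.5 m/s

15.5 m s⁻¹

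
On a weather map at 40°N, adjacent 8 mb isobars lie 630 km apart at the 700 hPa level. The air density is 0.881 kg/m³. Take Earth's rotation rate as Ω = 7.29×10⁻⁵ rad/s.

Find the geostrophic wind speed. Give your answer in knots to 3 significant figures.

29.9 knots

Coriolis parameter at 40°N:
f = 2Ω sin φ = 2 × 7.29×10⁻⁵ × sin 40° = 9.37×10⁻⁵ s⁻¹
Pressure gradient: |∂P/∂n| = 800 Pa / 630000 m = 1.27×10⁻³ Pa/m
Geostrophic balance (pressure-gradient force = Coriolis force):
V_g = (1/(fρ)) |∂P/∂n| = 1.27×10⁻³ / (9.37×10⁻⁵ × 0.881) = 15.4 m/s
Converting: 15.4 m/s × 1.944 = 29.9 knots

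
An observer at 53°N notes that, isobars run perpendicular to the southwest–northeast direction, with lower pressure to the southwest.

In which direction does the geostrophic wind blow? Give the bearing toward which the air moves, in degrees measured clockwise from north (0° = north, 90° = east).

315°

The pressure-gradient force points toward the southwest (bearing 225°).
Geostrophic balance: in the Northern Hemisphere the Coriolis force deflects motion to the right, so the geostrophic wind blows 90° to the right of the pressure-gradient force (low pressure on the left).
Rotating 225° by 90° clockwise gives 315° — the wind blows toward the northwest.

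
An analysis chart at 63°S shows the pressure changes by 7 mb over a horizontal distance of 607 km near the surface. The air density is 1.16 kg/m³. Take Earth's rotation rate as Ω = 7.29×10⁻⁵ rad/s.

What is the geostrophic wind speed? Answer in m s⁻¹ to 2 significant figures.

7.7 m s⁻¹

Coriolis parameter at 63°S:
f = 2Ω sin φ = 2 × 7.29×10⁻⁵ × sin 63° = 1.30×10⁻⁴ s⁻¹
Pressure gradient: |∂P/∂n| = 700 Pa / 607000 m = 1.15×10⁻³ Pa/m
Geostrophic balance (pressure-gradient force = Coriolis force):
V_g = (1/(fρ)) |∂P/∂n| = 1.15×10⁻³ / (1.30×10⁻⁴ × 1.16) = 7.65 m/s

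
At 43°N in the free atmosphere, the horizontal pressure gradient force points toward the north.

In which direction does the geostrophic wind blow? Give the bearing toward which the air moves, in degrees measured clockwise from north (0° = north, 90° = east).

090°

The pressure-gradient force points toward the north (bearing 000°).
Geostrophic balance: in the Northern Hemisphere the Coriolis force deflects motion to the right, so the geostrophic wind blows 90° to the right of the pressure-gradient force (low pressure on the left).
Rotating 000° by 90° clockwise gives 090° — the wind blows toward the east.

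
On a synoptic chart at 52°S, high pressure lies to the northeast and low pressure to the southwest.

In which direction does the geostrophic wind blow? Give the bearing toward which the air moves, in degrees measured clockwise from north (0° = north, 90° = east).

135°

The pressure-gradient force points toward the southwest (bearing 225°).
Geostrophic balance: in the Southern Hemisphere the Coriolis force deflects motion to the left, so the geostrophic wind blows 90° to the left of the pressure-gradient force (low pressure on the right).
Rotating 225° by 90° counterclockwise gives 135° — the wind blows toward the southeast.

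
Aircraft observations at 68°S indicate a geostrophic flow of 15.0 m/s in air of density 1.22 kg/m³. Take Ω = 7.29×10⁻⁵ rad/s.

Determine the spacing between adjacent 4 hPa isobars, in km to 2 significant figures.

160 km

Coriolis parameter at 68°S:
f = 2Ω sin φ = 2 × 7.29×10⁻⁵ × sin 68° = 1.35×10⁻⁴ s⁻¹
Geostrophic balance rearranged: |∂P/∂n| = f ρ V_g
|∂P/∂n| = 1.35×10⁻⁴ × 1.22 × 15.0 = 2.47×10⁻³ Pa/m
Isobar spacing: Δn = ΔP/|∂P/∂n| = 400 Pa / 2.47×10⁻³ Pa/m = 161691 m ≈ 160 km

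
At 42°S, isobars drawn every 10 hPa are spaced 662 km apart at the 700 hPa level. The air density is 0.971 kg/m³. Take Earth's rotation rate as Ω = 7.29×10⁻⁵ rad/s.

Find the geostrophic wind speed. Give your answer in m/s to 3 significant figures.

Coriolis parameter at 42°S:
f = 2Ω sin φ = 2 × 7.29×10⁻⁵ × sin 42° = 9.76×10⁻⁵ s⁻¹
Pressure gradient: |∂P/∂n| = 1000 Pa / 662000 m = 1.51×10⁻³ Pa/m
Geostrophic balance (pressure-gradient force = Coriolis force):
V_g = (1/(fρ)) |∂P/∂n| = 1.51×10⁻³ / (9.76×10⁻⁵ × 0.971) = 15.9 m/s

15.9 m/s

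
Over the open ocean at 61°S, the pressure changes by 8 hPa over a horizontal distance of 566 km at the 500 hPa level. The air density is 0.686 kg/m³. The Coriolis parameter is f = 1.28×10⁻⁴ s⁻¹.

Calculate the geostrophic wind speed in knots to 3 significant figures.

Pressure gradient: |∂P/∂n| = 800 Pa / 566000 m = 1.41×10⁻³ Pa/m
Geostrophic balance (pressure-gradient force = Coriolis force):
V_g = (1/(fρ)) |∂P/∂n| = 1.41×10⁻³ / (1.28×10⁻⁴ × 0.686) = 16.1 m/s
Converting: 16.1 m/s × 1.944 = 31.3 knots

31.3 knots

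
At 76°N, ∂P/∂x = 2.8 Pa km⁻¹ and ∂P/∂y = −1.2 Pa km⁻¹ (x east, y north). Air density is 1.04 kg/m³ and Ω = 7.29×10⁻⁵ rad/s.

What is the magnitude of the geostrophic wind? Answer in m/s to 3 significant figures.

Coriolis parameter at 76°N:
f = 2Ω sin φ = 2 × 7.29×10⁻⁵ × sin 76° = 1.41×10⁻⁴ s⁻¹
Component geostrophic relations (x east, y north):
u_g = −(1/(fρ)) ∂P/∂y,  v_g = (1/(fρ)) ∂P/∂x
u_g = −(−1.2×10⁻³)/(1.41×10⁻⁴ × 1.04) = 8.16 m/s;  v_g = (2.8×10⁻³)/(1.41×10⁻⁴ × 1.04) = 19.0 m/s
|V_g| = √(u_g² + v_g²) = 20.7 m/s

20.7 m/s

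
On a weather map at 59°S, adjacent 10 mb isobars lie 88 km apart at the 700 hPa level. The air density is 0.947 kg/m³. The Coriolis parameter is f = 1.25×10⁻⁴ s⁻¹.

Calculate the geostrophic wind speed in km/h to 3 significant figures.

346 km/h

Pressure gradient: |∂P/∂n| = 1000 Pa / 88000 m = 1.14×10⁻² Pa/m
Geostrophic balance (pressure-gradient force = Coriolis force):
V_g = (1/(fρ)) |∂P/∂n| = 1.14×10⁻² / (1.25×10⁻⁴ × 0.947) = 96.0 m/s
Converting: 96.0 m/s × 3.6 = 346 km/h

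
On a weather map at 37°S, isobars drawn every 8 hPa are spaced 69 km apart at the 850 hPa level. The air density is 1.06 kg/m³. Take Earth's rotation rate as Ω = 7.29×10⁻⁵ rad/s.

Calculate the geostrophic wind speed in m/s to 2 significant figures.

120 m/s

Coriolis parameter at 37°S:
f = 2Ω sin φ = 2 × 7.29×10⁻⁵ × sin 37° = 8.77×10⁻⁵ s⁻¹
Pressure gradient: |∂P/∂n| = 800 Pa / 69000 m = 1.16×10⁻² Pa/m
Geostrophic balance (pressure-gradient force = Coriolis force):
V_g = (1/(fρ)) |∂P/∂n| = 1.16×10⁻² / (8.77×10⁻⁵ × 1.06) = 125 m/s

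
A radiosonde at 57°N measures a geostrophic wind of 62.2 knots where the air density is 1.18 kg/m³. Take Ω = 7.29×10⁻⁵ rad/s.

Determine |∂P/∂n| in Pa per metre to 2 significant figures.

Coriolis parameter at 57°N:
f = 2Ω sin φ = 2 × 7.29×10⁻⁵ × sin 57° = 1.22×10⁻⁴ s⁻¹
Wind speed in SI: 62.2 knots = 32.0 m/s
Geostrophic balance rearranged: |∂P/∂n| = f ρ V_g
|∂P/∂n| = 1.22×10⁻⁴ × 1.18 × 32.0 = 4.62×10⁻³ Pa/m

4.6×10⁻³ Pa/m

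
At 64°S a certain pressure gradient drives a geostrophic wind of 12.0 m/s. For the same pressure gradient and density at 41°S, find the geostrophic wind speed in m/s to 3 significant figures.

16.4 m/s

With the same pressure gradient and density, V_g ∝ 1/f ∝ 1/sin φ.
V₂ = V₁ · sin φ₁ / sin φ₂ = 12.0 × sin 64° / sin 41°
V₂ = 12.0 × 0.8988/0.6561 = 16.4 m/s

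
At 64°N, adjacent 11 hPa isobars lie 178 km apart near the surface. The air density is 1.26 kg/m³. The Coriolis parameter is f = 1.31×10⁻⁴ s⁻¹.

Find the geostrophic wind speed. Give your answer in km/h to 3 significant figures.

Pressure gradient: |∂P/∂n| = 1100 Pa / 178000 m = 6.18×10⁻³ Pa/m
Geostrophic balance (pressure-gradient force = Coriolis force):
V_g = (1/(fρ)) |∂P/∂n| = 6.18×10⁻³ / (1.31×10⁻⁴ × 1.26) = 37.4 m/s
Converting: 37.4 m/s × 3.6 = 135 km/h

135 km/h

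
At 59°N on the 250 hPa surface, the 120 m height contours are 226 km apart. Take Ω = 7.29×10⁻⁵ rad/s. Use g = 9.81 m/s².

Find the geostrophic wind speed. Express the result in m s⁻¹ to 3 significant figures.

Coriolis parameter at 59°N:
f = 2Ω sin φ = 2 × 7.29×10⁻⁵ × sin 59° = 1.25×10⁻⁴ s⁻¹
Height gradient: |∂Z/∂n| = 120 m / 226000 m = 5.31×10⁻⁴
On a pressure surface, geostrophic balance gives V_g = (g/f)|∂Z/∂n|:
V_g = 9.81 × 5.31×10⁻⁴ / 1.25×10⁻⁴ = 41.7 m/s

41.7 m s⁻¹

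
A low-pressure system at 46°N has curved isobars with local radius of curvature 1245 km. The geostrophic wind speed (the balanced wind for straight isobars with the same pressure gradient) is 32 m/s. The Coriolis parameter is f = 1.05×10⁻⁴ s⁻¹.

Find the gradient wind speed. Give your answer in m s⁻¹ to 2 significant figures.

27 m s⁻¹

Around a low, centrifugal force acts outward with Coriolis, so pressure-gradient force balances both:
(1/ρ)|∂P/∂n| = fV + V²/R  →  V² + fR·V − fR·V_g = 0
With fR = 1.05×10⁻⁴ × 1245×10³ m = 131 m/s:
V = [−fR + √((fR)² + 4 fR V_g)]/2 = [−131 + √(131² + 4×131×32)]/2 = 26.6 m/s
Subgeostrophic (V < V_g = 32 m/s), as expected around a low.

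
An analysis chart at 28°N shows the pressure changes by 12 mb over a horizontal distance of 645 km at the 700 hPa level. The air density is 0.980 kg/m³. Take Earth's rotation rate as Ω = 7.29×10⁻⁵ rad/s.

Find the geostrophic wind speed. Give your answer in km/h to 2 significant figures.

100 km/h

Coriolis parameter at 28°N:
f = 2Ω sin φ = 2 × 7.29×10⁻⁵ × sin 28° = 6.84×10⁻⁵ s⁻¹
Pressure gradient: |∂P/∂n| = 1200 Pa / 645000 m = 1.86×10⁻³ Pa/m
Geostrophic balance (pressure-gradient force = Coriolis force):
V_g = (1/(fρ)) |∂P/∂n| = 1.86×10⁻³ / (6.84×10⁻⁵ × 0.980) = 27.7 m/s
Converting: 27.7 m/s × 3.6 = 100 km/h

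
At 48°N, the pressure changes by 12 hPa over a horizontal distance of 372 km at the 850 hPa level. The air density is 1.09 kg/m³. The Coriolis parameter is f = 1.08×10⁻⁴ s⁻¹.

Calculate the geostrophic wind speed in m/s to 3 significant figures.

27.4 m/s

Pressure gradient: |∂P/∂n| = 1200 Pa / 372000 m = 3.23×10⁻³ Pa/m
Geostrophic balance (pressure-gradient force = Coriolis force):
V_g = (1/(fρ)) |∂P/∂n| = 3.23×10⁻³ / (1.08×10⁻⁴ × 1.09) = 27.4 m/s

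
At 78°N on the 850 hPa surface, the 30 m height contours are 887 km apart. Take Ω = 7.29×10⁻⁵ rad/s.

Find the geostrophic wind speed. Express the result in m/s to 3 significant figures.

2.33 m/s

Coriolis parameter at 78°N:
f = 2Ω sin φ = 2 × 7.29×10⁻⁵ × sin 78° = 1.43×10⁻⁴ s⁻¹
Height gradient: |∂Z/∂n| = 30 m / 887000 m = 3.38×10⁻⁵
On a pressure surface, geostrophic balance gives V_g = (g/f)|∂Z/∂n|:
V_g = 9.81 × 3.38×10⁻⁵ / 1.43×10⁻⁴ = 2.33 m/s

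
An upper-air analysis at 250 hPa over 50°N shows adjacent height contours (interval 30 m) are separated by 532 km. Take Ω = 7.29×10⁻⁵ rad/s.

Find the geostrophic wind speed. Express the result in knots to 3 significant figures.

9.63 knots

Coriolis parameter at 50°N:
f = 2Ω sin φ = 2 × 7.29×10⁻⁵ × sin 50° = 1.12×10⁻⁴ s⁻¹
Height gradient: |∂Z/∂n| = 30 m / 532000 m = 5.64×10⁻⁵
On a pressure surface, geostrophic balance gives V_g = (g/f)|∂Z/∂n|:
V_g = 9.81 × 5.64×10⁻⁵ / 1.12×10⁻⁴ = 4.95 m/s
Converting: 4.95 m/s × 1.944 = 9.63 knots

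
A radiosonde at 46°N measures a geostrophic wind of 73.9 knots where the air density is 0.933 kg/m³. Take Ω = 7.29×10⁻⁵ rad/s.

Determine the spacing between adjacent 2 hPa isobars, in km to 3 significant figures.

Coriolis parameter at 46°N:
f = 2Ω sin φ = 2 × 7.29×10⁻⁵ × sin 46° = 1.05×10⁻⁴ s⁻¹
Wind speed in SI: 73.9 knots = 38.0 m/s
Geostrophic balance rearranged: |∂P/∂n| = f ρ V_g
|∂P/∂n| = 1.05×10⁻⁴ × 0.933 × 38.0 = 3.72×10⁻³ Pa/m
Isobar spacing: Δn = ΔP/|∂P/∂n| = 200 Pa / 3.72×10⁻³ Pa/m = 53762 m ≈ 53.8 km

53.8 km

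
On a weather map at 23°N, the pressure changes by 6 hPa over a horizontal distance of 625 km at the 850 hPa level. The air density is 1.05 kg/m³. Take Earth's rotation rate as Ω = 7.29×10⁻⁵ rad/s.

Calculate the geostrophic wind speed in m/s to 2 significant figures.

Coriolis parameter at 23°N:
f = 2Ω sin φ = 2 × 7.29×10⁻⁵ × sin 23° = 5.70×10⁻⁵ s⁻¹
Pressure gradient: |∂P/∂n| = 600 Pa / 625000 m = 9.60×10⁻⁴ Pa/m
Geostrophic balance (pressure-gradient force = Coriolis force):
V_g = (1/(fρ)) |∂P/∂n| = 9.60×10⁻⁴ / (5.70×10⁻⁵ × 1.05) = 16.0 m/s

16 m/s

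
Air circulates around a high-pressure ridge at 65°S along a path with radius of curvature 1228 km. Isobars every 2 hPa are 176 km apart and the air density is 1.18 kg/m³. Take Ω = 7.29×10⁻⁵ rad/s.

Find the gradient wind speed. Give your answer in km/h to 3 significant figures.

27.5 km/h

Coriolis parameter at 65°S:
f = 2Ω sin φ = 2 × 7.29×10⁻⁵ × sin 65° = 1.32×10⁻⁴ s⁻¹
Pressure gradient: |∂P/∂n| = 200 Pa / 176000 m = 1.14×10⁻³ Pa/m
Geostrophic speed: V_g = |∂P/∂n|/(fρ) = 1.14×10⁻³/(1.32×10⁻⁴ × 1.18) = 7.29 m/s
Around a high, pressure-gradient force acts outward with centrifugal, so Coriolis balances both:
fV = (1/ρ)|∂P/∂n| + V²/R  →  V² − fR·V + fR·V_g = 0
With fR = 1.32×10⁻⁴ × 1228×10³ m = 162 m/s:
V = [fR − √((fR)² − 4 fR V_g)]/2 = [162 − √(162² − 4×162×7.29)]/2 = 7.65 m/s
Supergeostrophic (V > V_g = 7.29 m/s), as expected around a high.
Converting: 7.65 m/s × 3.6 = 27.5 km/h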